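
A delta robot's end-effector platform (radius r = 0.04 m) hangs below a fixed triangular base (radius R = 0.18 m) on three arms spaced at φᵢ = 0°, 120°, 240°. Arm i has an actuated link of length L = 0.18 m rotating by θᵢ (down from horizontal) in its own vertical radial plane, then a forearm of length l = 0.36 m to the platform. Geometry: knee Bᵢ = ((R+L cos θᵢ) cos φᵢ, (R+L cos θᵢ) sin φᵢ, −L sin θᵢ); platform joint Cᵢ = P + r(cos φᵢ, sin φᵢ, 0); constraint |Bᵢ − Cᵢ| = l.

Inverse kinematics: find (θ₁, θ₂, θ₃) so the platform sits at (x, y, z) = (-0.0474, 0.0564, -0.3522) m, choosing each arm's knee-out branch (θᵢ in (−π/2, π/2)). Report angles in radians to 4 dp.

θ₁ = 0.9598, θ₂ = 0.4362, θ₃ = 0.8727

φ1=0.0° → target in arm frame (-0.0474, 0.0564)
  e−x'=0.1874;  (l²−L²−(e−x')²−y'²−z²)/2L = -0.1810
  γ=atan2(-0.3522,0.1874)=-1.0818;  ψ=arccos(-0.4536)=2.0416;  θ1=γ+ψ≈0.9598
φ2=120.0° → target in arm frame (0.0725, 0.0128)
  A cos θ + B sin θ = C:  0.0675·cos θ + -0.3522·sin θ = -0.0877
  √(A²+B²)=0.3586;  θ2 = -1.3816+1.8178 ≈ 0.4362
φ3=240.0° → target in arm frame (-0.0251, -0.0692)
  e−x'=0.1651;  (l²−L²−(e−x')²−y'²−z²)/2L = -0.1636
  θ3 = atan2(B,A) + arccos(C/0.3890) = 0.8727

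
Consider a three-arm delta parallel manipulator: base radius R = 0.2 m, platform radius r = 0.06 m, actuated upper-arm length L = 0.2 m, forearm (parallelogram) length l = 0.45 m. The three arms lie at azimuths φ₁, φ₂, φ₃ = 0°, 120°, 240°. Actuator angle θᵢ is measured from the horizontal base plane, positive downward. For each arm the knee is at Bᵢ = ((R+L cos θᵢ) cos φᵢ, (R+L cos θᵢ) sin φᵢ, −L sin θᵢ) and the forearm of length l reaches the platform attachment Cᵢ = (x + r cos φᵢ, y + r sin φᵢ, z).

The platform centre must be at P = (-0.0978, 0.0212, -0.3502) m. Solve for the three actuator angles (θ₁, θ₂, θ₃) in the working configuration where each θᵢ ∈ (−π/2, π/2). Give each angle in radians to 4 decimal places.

θ₁ = 0.6979, θ₂ = 0.0001, θ₃ = 0.1745

φ1=0.0° → target in arm frame (-0.0978, 0.0212)
  e−x'=0.2378;  (l²−L²−(e−x')²−y'²−z²)/2L = -0.0428
  √(A²+B²)=0.4233;  θ1 = -0.9743+1.6722 ≈ 0.6979
rotate P by −φ2: (0.0673, 0.0741, -0.3502)
  e−x'=0.0727;  (l²−L²−(e−x')²−y'²−z²)/2L = 0.0727
  θ2 = atan2(B,A) + arccos(C/0.3577) = 0.0001
arm 3 (φ=240.0°): x'=0.0305, y'=-0.0953
  A=0.1095, B=-0.3502, C=(l²−L²−A²−y'²−z²)/(2L)=0.0470
  √(A²+B²)=0.3669;  θ3 = -1.2679+1.4424 ≈ 0.1745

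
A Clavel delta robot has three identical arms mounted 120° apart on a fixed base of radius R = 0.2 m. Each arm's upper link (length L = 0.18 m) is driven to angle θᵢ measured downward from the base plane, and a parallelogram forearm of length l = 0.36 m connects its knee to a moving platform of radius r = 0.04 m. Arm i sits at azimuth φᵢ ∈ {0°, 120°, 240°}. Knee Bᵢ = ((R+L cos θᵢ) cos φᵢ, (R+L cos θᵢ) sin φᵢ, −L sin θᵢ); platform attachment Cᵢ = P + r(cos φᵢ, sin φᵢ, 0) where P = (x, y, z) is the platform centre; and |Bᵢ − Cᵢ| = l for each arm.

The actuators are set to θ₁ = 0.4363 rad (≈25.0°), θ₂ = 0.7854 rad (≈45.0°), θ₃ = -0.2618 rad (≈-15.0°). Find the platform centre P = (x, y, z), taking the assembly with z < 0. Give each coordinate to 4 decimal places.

φ1=0.0°: virtual centre (0.3231, 0.0000, -0.0761), radius l
φ2=120.0°: virtual centre (-0.1436, 0.2488, -0.1273), radius l
φ3=240.0°: virtual centre (-0.1669, -0.2891, 0.0466), radius l
eliminate P² terms by subtracting sphere 1 from 2 and 3
linear system: -0.9336x+0.4976y = -0.0115−-0.1024z; -0.9801x+-0.5783y = 0.0034−0.2453z
det = 1.0276;  x = 0.0048+0.0611z,  y = -0.0141+0.3206z
quadratic in z: (1.1065)z²+(0.1042)z+(-0.0223)=0, √Δ=0.3308 → z ∈ {-0.1966, 0.1024}; z = -0.1966 (taking z<0)
x = -0.0072, y = -0.0771

(-0.0072, -0.0771, -0.1966)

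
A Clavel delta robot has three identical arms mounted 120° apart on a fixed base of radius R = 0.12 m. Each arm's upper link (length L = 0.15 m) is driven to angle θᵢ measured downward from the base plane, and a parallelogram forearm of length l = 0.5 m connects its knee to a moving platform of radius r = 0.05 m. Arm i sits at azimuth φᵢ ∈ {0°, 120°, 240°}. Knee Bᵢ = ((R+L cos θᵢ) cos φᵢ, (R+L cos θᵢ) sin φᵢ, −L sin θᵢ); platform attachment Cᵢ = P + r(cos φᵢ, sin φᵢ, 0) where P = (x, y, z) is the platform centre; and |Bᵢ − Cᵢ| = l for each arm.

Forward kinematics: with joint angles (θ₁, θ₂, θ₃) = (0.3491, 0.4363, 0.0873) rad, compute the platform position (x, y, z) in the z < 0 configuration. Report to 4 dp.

(-0.0193, -0.0691, -0.4897)

O1 = (0.2110·cos0.0°, 0.2110·sin0.0°, -0.0513) = (0.2110, 0.0000, -0.0513)
φ2=120.0°: virtual centre (-0.1030, 0.1784, -0.0634), radius l
O3 = (0.2194·cos240.0°, 0.2194·sin240.0°, -0.0131) = (-0.1097, -0.1900, -0.0131)
|O₂|²−|O₁|² = -0.0007;  |O₃|²−|O₁|² = 0.0012
plane₁₂: -0.6279x+0.3567y+-0.0242z = -0.0007
det = 0.4674;  x = -0.0003+0.0387z,  y = -0.0026+0.1359z
quadratic in z: (1.0200)z²+(0.0856)z+(-0.2027)=0, √Δ=0.9134 → z ∈ {-0.4897, 0.4058}; z = -0.4897 (taking z<0)
x = -0.0193, y = -0.0691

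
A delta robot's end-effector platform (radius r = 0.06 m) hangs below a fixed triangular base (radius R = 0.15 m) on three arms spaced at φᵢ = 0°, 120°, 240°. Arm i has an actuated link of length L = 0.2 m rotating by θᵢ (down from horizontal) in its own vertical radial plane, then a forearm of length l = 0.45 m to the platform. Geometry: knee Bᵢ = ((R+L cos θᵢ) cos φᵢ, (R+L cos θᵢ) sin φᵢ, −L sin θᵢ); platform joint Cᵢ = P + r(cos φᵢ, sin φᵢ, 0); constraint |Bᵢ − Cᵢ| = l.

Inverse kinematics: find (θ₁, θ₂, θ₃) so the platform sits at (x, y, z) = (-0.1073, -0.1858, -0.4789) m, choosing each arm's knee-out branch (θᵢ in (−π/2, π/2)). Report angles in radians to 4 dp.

φ1=0.0° → target in arm frame (-0.1073, -0.1858)
  A=0.1973, B=-0.4789, C=(l²−L²−A²−y'²−z²)/(2L)=-0.3507
  γ=atan2(-0.4789,0.1973)=-1.1800;  ψ=arccos(-0.6772)=2.3147;  θ1=γ+ψ≈1.1347
rotate P by −φ2: (-0.1073, 0.1858, -0.4789)
  e−x'=0.1973;  (l²−L²−(e−x')²−y'²−z²)/2L = -0.3507
  γ=atan2(-0.4789,0.1973)=-1.1801;  ψ=arccos(-0.6771)=2.3147;  θ2=γ+ψ≈1.1346
rotate P by −φ3: (0.2146, 0.0000, -0.4789)
  e−x'=-0.1246;  (l²−L²−(e−x')²−y'²−z²)/2L = -0.2059
  γ=atan2(-0.4789,-0.1246)=-1.8252;  ψ=arccos(-0.4161)=1.9999;  θ3=γ+ψ≈0.1747

θ₁ = 1.1347, θ₂ = 1.1346, θ₃ = 0.1747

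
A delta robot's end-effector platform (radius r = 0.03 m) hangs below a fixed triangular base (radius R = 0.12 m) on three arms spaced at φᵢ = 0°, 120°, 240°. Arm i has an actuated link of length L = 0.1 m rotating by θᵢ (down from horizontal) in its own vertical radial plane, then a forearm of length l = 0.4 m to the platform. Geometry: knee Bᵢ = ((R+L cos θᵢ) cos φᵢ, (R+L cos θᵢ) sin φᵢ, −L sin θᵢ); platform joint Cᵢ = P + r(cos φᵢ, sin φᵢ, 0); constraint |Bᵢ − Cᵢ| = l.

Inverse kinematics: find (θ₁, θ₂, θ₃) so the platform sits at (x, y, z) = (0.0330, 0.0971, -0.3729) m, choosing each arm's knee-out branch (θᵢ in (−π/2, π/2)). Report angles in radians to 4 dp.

arm 1 (φ=0.0°): x'=0.0330, y'=0.0971
  e−x'=0.0570;  (l²−L²−(e−x')²−y'²−z²)/2L = -0.0087
  γ=atan2(-0.3729,0.0570)=-1.4191;  ψ=arccos(-0.0230)=1.5938;  θ1=γ+ψ≈0.1746
φ2=120.0° → target in arm frame (0.0676, -0.0771)
  e−x'=0.0224;  (l²−L²−(e−x')²−y'²−z²)/2L = 0.0225
  √(A²+B²)=0.3736;  θ2 = -1.5108+1.5106 ≈ -0.0002
φ3=240.0° → target in arm frame (-0.1006, -0.0200)
  A=0.1906, B=-0.3729, C=(l²−L²−A²−y'²−z²)/(2L)=-0.1289
  √(A²+B²)=0.4188;  θ3 = -1.0983+1.8837 ≈ 0.7853

θ₁ = 0.1746, θ₂ = -0.0002, θ₃ = 0.7853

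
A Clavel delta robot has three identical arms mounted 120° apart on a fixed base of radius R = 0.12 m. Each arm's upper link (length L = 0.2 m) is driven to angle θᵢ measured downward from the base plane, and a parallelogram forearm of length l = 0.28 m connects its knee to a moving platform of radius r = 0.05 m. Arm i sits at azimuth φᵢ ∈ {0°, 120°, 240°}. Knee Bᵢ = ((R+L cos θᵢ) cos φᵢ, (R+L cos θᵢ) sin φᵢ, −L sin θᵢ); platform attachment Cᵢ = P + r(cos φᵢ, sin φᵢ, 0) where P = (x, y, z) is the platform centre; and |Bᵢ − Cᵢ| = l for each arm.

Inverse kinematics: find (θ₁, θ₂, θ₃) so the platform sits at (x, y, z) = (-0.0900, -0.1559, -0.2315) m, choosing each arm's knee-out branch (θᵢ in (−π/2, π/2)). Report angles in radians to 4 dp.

φ1=0.0° → target in arm frame (-0.0900, -0.1559)
  e−x'=0.1600;  (l²−L²−(e−x')²−y'²−z²)/2L = -0.1627
  γ=atan2(-0.2315,0.1600)=-0.9660;  ψ=arccos(-0.5783)=2.1875;  θ1=γ+ψ≈1.2214
arm 2 (φ=120.0°): x'=-0.0900, y'=0.1559
  e−x'=0.1600;  (l²−L²−(e−x')²−y'²−z²)/2L = -0.1627
  √(A²+B²)=0.2814;  θ2 = -0.9660+2.1875 ≈ 1.2215
rotate P by −φ3: (0.1800, 0.0000, -0.2315)
  A=-0.1100, B=-0.2315, C=(l²−L²−A²−y'²−z²)/(2L)=-0.0682
  √(A²+B²)=0.2563;  θ3 = -2.0144+1.8403 ≈ -0.1741

θ₁ = 1.2214, θ₂ = 1.2215, θ₃ = -0.1741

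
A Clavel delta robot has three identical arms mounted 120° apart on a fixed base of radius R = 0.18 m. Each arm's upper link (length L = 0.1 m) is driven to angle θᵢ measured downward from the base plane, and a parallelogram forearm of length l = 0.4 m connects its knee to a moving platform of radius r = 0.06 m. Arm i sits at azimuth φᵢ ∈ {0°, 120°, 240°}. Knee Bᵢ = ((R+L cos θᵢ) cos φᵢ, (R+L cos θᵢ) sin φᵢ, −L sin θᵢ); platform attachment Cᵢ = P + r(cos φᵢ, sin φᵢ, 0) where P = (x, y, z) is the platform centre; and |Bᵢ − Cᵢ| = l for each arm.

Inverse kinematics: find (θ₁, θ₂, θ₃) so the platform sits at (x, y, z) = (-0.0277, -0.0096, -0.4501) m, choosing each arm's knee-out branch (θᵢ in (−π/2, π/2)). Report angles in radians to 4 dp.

θ₁ = 1.2219, θ₂ = 1.0473, θ₃ = 0.9601

rotate P by −φ1: (-0.0277, -0.0096, -0.4501)
  A cos θ + B sin θ = C:  0.1477·cos θ + -0.4501·sin θ = -0.3725
  θ1 = atan2(B,A) + arccos(C/0.4737) = 1.2219
arm 2 (φ=120.0°): x'=0.0055, y'=0.0288
  A=0.1145, B=-0.4501, C=(l²−L²−A²−y'²−z²)/(2L)=-0.3326
  θ2 = atan2(B,A) + arccos(C/0.4644) = 1.0473
rotate P by −φ3: (0.0222, -0.0192, -0.4501)
  A=0.0978, B=-0.4501, C=(l²−L²−A²−y'²−z²)/(2L)=-0.3127
  √(A²+B²)=0.4606;  θ3 = -1.3568+2.3169 ≈ 0.9601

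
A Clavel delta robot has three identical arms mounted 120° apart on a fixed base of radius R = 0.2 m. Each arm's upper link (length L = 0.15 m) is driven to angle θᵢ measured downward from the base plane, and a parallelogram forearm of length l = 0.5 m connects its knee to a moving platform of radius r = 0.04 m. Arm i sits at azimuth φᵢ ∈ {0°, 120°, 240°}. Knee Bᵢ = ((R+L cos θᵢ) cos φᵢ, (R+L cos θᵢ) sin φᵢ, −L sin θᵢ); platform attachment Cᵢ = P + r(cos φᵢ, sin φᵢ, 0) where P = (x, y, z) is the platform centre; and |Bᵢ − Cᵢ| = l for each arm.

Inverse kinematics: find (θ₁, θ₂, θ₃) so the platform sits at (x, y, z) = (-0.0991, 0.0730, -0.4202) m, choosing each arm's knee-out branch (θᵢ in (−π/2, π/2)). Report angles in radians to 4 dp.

θ₁ = 0.6984, θ₂ = -0.2614, θ₃ = 0.3493

arm 1 (φ=0.0°): x'=-0.0991, y'=0.0730
  A=0.2591, B=-0.4202, C=(l²−L²−A²−y'²−z²)/(2L)=-0.0718
  θ1 = atan2(B,A) + arccos(C/0.4937) = 0.6984
arm 2 (φ=120.0°): x'=0.1128, y'=0.0493
  e−x'=0.0472;  (l²−L²−(e−x')²−y'²−z²)/2L = 0.1542
  √(A²+B²)=0.4228;  θ2 = -1.4589+1.1974 ≈ -0.2614
φ3=240.0° → target in arm frame (-0.0137, -0.1223)
  e−x'=0.1737;  (l²−L²−(e−x')²−y'²−z²)/2L = 0.0194
  θ3 = atan2(B,A) + arccos(C/0.4547) = 0.3493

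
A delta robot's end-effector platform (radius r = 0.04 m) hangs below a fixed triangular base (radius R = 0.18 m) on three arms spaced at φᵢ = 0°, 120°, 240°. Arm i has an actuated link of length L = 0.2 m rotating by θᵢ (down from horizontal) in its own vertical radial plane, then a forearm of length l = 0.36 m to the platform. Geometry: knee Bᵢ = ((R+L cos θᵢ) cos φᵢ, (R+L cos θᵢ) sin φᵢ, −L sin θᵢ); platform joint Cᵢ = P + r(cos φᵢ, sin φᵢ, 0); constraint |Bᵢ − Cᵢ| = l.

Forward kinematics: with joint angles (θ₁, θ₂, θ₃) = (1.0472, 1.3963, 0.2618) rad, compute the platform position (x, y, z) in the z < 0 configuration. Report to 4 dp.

(-0.0221, -0.1644, -0.3572)

centre 1 = (0.2400·cos0.0°, 0.2400·sin0.0°, -0.1732) = (0.2400, 0.0000, -0.1732)
φ2=120.0°: virtual centre (-0.0874, 0.1513, -0.1970), radius l
arm 3 at φ=240.0°: ρ3 = 0.3332;  centre 3 = (-0.1666, -0.2885, -0.0518)
eliminate P² terms by subtracting sphere 1 from 2 and 3
linear system: -0.6547x+0.3026y = -0.0183−-0.0475z; -0.8132x+-0.5771y = 0.0261−0.2429z
Cramer: x(z) = 0.0043+0.0739z;  y(z) = -0.0512+0.3168z
quadratic in z: (1.1058)z²+(0.2791)z+(-0.0414)=0, √Δ=0.5109 → z ∈ {-0.3572, 0.1048}; z = -0.3572 (taking z<0)
x = -0.0221, y = -0.1644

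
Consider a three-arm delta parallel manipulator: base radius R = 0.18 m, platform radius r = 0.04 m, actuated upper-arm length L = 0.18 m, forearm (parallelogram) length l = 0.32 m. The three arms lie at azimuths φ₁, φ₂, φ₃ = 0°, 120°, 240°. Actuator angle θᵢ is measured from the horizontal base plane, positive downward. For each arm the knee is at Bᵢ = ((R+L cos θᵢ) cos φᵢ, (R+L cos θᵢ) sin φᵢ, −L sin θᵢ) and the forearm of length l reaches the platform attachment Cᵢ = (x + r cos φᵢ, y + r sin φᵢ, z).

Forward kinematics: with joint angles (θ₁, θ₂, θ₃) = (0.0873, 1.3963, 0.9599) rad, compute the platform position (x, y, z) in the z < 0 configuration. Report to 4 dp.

S1 = (0.3193·cos0.0°, 0.3193·sin0.0°, -0.0157) = (0.3193, 0.0000, -0.0157)
S2 = (0.1713·cos120.0°, 0.1713·sin120.0°, -0.1773) = (-0.0856, 0.1483, -0.1773)
S3 = (0.2432·cos240.0°, 0.2432·sin240.0°, -0.1474) = (-0.1216, -0.2107, -0.1474)
eliminate P² terms by subtracting sphere 1 from 2 and 3
linear system: -0.8099x+0.2966y = -0.0415−-0.3231z; -0.8819x+-0.4213y = -0.0213−-0.2635z
det = 0.6028;  x = 0.0395+-0.3555z,  y = -0.0320+0.1187z
sphere 1 gives Az²+Bz+C=0 with A=1.1405, B=0.2228, C=-0.0228;  B²−4AC=0.1537;  roots -0.2695, 0.0742;  negative root z = -0.2695
x = 0.1353, y = -0.0640

(0.1353, -0.0640, -0.2695)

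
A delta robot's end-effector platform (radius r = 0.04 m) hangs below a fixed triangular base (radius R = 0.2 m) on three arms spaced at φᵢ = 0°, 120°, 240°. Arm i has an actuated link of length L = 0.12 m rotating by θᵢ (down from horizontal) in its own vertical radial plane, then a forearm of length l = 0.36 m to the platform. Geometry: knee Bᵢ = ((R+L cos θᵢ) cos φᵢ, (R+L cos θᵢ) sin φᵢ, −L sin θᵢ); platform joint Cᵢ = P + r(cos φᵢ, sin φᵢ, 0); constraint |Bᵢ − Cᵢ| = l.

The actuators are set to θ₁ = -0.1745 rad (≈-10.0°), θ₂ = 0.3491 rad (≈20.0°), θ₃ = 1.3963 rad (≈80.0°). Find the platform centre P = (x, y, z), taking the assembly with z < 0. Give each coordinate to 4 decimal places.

(0.1022, 0.1035, -0.2757)

φ1=0.0°: virtual centre (0.2782, 0.0000, 0.0208), radius l
arm 2 at φ=120.0°: e+L cos θ2 = 0.2728;  S2 = (-0.1364, 0.2362, -0.0410)
S3 = (0.1808·cos240.0°, 0.1808·sin240.0°, -0.1182) = (-0.0904, -0.1566, -0.1182)
eliminate P² terms by subtracting sphere 1 from 2 and 3
plane₁₂: -0.8291x+0.4724y+-0.1238z = -0.0017
Cramer: x(z) = 0.0251-0.2798z;  y(z) = 0.0404-0.2291z
sphere 1 gives Az²+Bz+C=0 with A=1.1308, B=0.0815, C=-0.0635;  B²−4AC=0.2938;  roots -0.2757, 0.2037;  negative root z = -0.2757
x = 0.1022, y = 0.1035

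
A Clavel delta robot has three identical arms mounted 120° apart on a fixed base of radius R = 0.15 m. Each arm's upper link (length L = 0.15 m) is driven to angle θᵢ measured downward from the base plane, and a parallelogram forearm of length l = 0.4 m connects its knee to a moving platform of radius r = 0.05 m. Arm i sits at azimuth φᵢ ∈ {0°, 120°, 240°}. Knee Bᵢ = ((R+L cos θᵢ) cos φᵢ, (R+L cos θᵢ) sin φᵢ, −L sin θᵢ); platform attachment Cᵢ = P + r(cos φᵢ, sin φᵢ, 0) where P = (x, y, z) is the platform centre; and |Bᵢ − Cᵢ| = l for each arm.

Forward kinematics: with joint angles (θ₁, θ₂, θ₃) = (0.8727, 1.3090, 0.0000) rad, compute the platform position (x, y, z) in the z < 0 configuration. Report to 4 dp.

(-0.0231, -0.1954, -0.3862)

φ1=0.0°: virtual centre (0.1964, 0.0000, -0.1149), radius l
φ2=120.0°: virtual centre (-0.0694, 0.1202, -0.1449), radius l
φ3=240.0°: virtual centre (-0.1250, -0.2165, 0.0000), radius l
|O₂|²−|O₁|² = -0.0115;  |O₃|²−|O₁|² = 0.0107
linear system: -0.5317x+0.2404y = -0.0115−-0.0600z; -0.6428x+-0.4330y = 0.0107−0.2298z
det = 0.3848;  x = 0.0063+0.0761z,  y = -0.0341+0.4177z
sphere 1 gives Az²+Bz+C=0 with A=1.1803, B=0.1724, C=-0.1095;  B²−4AC=0.5466;  roots -0.3862, 0.2402;  negative root z = -0.3862
x = -0.0231, y = -0.1954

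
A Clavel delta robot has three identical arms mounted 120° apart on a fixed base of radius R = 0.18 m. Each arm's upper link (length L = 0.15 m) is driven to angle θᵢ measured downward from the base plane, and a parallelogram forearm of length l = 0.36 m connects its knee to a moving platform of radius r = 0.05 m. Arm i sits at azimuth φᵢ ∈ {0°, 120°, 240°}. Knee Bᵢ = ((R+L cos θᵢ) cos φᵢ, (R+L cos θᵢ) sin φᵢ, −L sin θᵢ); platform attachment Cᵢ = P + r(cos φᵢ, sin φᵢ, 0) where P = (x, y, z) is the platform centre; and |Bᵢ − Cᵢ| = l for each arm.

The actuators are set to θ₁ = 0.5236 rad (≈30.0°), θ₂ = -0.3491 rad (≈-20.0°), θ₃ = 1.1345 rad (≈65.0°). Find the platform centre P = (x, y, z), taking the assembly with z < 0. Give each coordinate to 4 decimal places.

S1 = (0.2599·cos0.0°, 0.2599·sin0.0°, -0.0750) = (0.2599, 0.0000, -0.0750)
S2 = (0.2710·cos120.0°, 0.2710·sin120.0°, 0.0513) = (-0.1355, 0.2347, 0.0513)
φ3=240.0°: virtual centre (-0.0967, -0.1675, -0.1359), radius l
eliminate P² terms by subtracting sphere 1 from 2 and 3
[-0.7908 0.4693 0.2526]·P = 0.0029;  [-0.7132 -0.3350 -0.1219]·P = -0.0173
Cramer: x(z) = 0.0119+0.0457z;  y(z) = 0.0262-0.4613z
sphere 1 gives Az²+Bz+C=0 with A=1.2148, B=0.1031, C=-0.0618;  B²−4AC=0.3109;  roots -0.2719, 0.1871;  negative root z = -0.2719
x = -0.0005, y = 0.1517

(-0.0005, 0.1517, -0.2719)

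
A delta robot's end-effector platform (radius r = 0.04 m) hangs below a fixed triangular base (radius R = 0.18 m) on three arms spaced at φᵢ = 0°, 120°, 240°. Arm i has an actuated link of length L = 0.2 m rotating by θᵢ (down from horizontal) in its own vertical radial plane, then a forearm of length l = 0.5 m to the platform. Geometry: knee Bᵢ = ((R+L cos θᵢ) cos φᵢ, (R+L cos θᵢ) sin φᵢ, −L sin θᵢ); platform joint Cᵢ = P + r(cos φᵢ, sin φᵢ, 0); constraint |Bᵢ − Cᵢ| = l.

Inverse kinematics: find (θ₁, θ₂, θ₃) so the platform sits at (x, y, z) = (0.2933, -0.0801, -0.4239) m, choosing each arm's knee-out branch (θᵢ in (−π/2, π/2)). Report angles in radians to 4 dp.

arm 1 (φ=0.0°): x'=0.2933, y'=-0.0801
  e−x'=-0.1533;  (l²−L²−(e−x')²−y'²−z²)/2L = 0.0010
  γ=atan2(-0.4239,-0.1533)=-1.9178;  ψ=arccos(0.0022)=1.5686;  θ1=γ+ψ≈-0.3492
arm 2 (φ=120.0°): x'=-0.2160, y'=-0.2140
  e−x'=0.3560;  (l²−L²−(e−x')²−y'²−z²)/2L = -0.3555
  γ=atan2(-0.4239,0.3560)=-0.8722;  ψ=arccos(-0.6423)=2.2683;  θ2=γ+ψ≈1.3960
rotate P by −φ3: (-0.0773, 0.2941, -0.4239)
  A cos θ + B sin θ = C:  0.2173·cos θ + -0.4239·sin θ = -0.2584
  √(A²+B²)=0.4763;  θ3 = -1.0971+2.1442 ≈ 1.0471

θ₁ = -0.3492, θ₂ = 1.3960, θ₃ = 1.0471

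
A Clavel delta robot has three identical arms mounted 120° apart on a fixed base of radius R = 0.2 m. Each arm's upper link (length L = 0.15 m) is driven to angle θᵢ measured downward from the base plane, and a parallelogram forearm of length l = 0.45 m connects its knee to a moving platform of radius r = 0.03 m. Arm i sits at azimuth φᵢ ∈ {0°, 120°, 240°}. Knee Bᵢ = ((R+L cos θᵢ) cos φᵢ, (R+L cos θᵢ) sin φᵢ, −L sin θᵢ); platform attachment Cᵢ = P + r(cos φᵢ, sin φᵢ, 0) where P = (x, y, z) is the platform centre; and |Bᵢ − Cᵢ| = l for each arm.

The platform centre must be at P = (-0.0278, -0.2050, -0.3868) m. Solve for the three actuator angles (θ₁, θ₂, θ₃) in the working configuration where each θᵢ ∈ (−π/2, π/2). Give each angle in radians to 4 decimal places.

rotate P by −φ1: (-0.0278, -0.2050, -0.3868)
  A cos θ + B sin θ = C:  0.1978·cos θ + -0.3868·sin θ = -0.1692
  θ1 = atan2(B,A) + arccos(C/0.4344) = 0.8728
arm 2 (φ=120.0°): x'=-0.1636, y'=0.1266
  A=0.3336, B=-0.3868, C=(l²−L²−A²−y'²−z²)/(2L)=-0.3232
  √(A²+B²)=0.5108;  θ2 = -0.8591+2.2558 ≈ 1.3967
arm 3 (φ=240.0°): x'=0.1914, y'=0.0784
  A=-0.0214, B=-0.3868, C=(l²−L²−A²−y'²−z²)/(2L)=0.0793
  θ3 = atan2(B,A) + arccos(C/0.3874) = -0.2614

θ₁ = 0.8728, θ₂ = 1.3967, θ₃ = -0.2614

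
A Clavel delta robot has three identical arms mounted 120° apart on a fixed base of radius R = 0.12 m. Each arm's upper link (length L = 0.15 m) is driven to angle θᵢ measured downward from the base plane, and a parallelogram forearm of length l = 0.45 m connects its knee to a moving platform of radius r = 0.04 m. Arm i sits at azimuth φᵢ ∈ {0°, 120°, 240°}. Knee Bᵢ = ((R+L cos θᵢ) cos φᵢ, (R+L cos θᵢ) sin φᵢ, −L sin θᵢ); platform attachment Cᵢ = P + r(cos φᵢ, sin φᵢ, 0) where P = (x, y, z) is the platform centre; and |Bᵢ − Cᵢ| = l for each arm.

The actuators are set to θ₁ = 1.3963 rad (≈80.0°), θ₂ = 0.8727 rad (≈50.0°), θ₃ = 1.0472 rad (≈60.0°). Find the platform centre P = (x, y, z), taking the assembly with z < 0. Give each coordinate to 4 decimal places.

φ1=0.0°: virtual centre (0.1060, 0.0000, -0.1477), radius l
arm 2 at φ=120.0°: ρ2 = 0.1764;  centre 2 = (-0.0882, 0.1528, -0.1149)
centre 3 = (0.1550·cos240.0°, 0.1550·sin240.0°, -0.1299) = (-0.0775, -0.1342, -0.1299)
|centre ₂|²−|centre ₁|² = 0.0113;  |centre ₃|²−|centre ₁|² = 0.0078
[-0.3885 0.3056 0.0656]·P = 0.0113;  [-0.3671 -0.2685 0.0356]·P = 0.0078
det = 0.2165;  x = -0.0250+0.1317z,  y = 0.0050+-0.0473z
quadratic in z: (1.0196)z²+(0.2604)z+(-0.1635)=0, √Δ=0.8571 → z ∈ {-0.5480, 0.2926}; z = -0.5480 (taking z<0)
x = -0.0972, y = 0.0310

(-0.0972, 0.0310, -0.5480)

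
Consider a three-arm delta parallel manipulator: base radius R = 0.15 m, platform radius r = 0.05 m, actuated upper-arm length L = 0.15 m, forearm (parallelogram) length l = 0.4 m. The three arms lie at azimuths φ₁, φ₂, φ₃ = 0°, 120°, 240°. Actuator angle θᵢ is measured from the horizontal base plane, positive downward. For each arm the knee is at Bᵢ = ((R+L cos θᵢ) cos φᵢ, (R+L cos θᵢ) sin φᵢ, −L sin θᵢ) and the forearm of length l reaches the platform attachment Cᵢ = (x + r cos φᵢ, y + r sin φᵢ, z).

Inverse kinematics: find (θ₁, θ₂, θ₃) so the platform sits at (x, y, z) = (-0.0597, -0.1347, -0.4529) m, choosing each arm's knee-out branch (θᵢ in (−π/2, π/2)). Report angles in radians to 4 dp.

rotate P by −φ1: (-0.0597, -0.1347, -0.4529)
  A=0.1597, B=-0.4529, C=(l²−L²−A²−y'²−z²)/(2L)=-0.3709
  √(A²+B²)=0.4802;  θ1 = -1.2318+2.4533 ≈ 1.2215
arm 2 (φ=120.0°): x'=-0.0868, y'=0.1191
  A=0.1868, B=-0.4529, C=(l²−L²−A²−y'²−z²)/(2L)=-0.3890
  θ2 = atan2(B,A) + arccos(C/0.4899) = 1.3085
arm 3 (φ=240.0°): x'=0.1465, y'=0.0156
  A cos θ + B sin θ = C:  -0.0465·cos θ + -0.4529·sin θ = -0.2334
  γ=atan2(-0.4529,-0.0465)=-1.6731;  ψ=arccos(-0.5127)=2.1091;  θ3=γ+ψ≈0.4360

θ₁ = 1.2215, θ₂ = 1.3085, θ₃ = 0.4360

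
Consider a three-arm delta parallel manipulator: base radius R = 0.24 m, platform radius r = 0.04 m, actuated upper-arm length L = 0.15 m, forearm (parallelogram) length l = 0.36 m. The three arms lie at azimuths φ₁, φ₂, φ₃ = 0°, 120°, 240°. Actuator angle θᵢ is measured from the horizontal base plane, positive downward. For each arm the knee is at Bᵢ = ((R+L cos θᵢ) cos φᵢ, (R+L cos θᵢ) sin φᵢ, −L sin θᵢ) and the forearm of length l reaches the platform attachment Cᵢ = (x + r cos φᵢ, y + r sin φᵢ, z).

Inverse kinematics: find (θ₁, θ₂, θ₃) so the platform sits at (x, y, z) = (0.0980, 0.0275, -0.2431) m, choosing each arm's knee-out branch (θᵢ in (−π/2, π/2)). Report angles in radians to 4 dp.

θ₁ = -0.0873, θ₂ = 0.8725, θ₃ = 1.1342

arm 1 (φ=0.0°): x'=0.0980, y'=0.0275
  A=0.1020, B=-0.2431, C=(l²−L²−A²−y'²−z²)/(2L)=0.1228
  √(A²+B²)=0.2636;  θ1 = -1.1735+1.0862 ≈ -0.0873
rotate P by −φ2: (-0.0252, -0.0986, -0.2431)
  A cos θ + B sin θ = C:  0.2252·cos θ + -0.2431·sin θ = -0.0414
  θ2 = atan2(B,A) + arccos(C/0.3314) = 0.8725
arm 3 (φ=240.0°): x'=-0.0728, y'=0.0711
  A cos θ + B sin θ = C:  0.2728·cos θ + -0.2431·sin θ = -0.1049
  √(A²+B²)=0.3654;  θ3 = -0.7279+1.8621 ≈ 1.1342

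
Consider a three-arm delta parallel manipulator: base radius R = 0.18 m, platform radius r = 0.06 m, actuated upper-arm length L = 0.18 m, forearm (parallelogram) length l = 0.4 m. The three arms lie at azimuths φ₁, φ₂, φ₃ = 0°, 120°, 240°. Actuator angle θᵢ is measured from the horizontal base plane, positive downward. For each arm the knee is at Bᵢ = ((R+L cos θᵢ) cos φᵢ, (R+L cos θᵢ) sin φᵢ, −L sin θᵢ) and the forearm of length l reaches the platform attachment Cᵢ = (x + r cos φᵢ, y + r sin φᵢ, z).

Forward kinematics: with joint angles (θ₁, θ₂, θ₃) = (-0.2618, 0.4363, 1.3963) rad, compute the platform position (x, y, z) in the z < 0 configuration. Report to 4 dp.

(0.1751, 0.1542, -0.3029)

S1 = (0.2939·cos0.0°, 0.2939·sin0.0°, 0.0466) = (0.2939, 0.0000, 0.0466)
S2 = (0.2831·cos120.0°, 0.2831·sin120.0°, -0.0761) = (-0.1416, 0.2452, -0.0761)
S3 = (0.1513·cos240.0°, 0.1513·sin240.0°, -0.1773) = (-0.0756, -0.1310, -0.1773)
subtract pairs → two planes through P
[-0.8709 0.4904 -0.2453]·P = -0.0026;  [-0.7390 -0.2620 -0.4477]·P = -0.0342
Cramer: x(z) = 0.0296-0.4806z;  y(z) = 0.0473-0.3533z
sphere 1 gives Az²+Bz+C=0 with A=1.3558, B=0.1275, C=-0.0857;  B²−4AC=0.4812;  roots -0.3029, 0.2088;  negative root z = -0.3029
x = 0.1751, y = 0.1542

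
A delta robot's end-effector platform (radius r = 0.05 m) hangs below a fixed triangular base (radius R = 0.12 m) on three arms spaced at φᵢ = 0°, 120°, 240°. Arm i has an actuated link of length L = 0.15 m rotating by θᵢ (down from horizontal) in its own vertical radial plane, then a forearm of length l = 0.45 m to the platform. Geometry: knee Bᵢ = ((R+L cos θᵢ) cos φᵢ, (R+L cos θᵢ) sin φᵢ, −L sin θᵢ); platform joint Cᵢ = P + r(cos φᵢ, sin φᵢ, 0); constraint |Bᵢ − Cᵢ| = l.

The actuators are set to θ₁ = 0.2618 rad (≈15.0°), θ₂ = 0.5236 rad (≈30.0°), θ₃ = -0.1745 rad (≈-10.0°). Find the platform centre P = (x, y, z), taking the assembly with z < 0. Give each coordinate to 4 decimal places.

φ1=0.0°: virtual centre (0.2149, 0.0000, -0.0388), radius l
S2 = (0.1999·cos120.0°, 0.1999·sin120.0°, -0.0750) = (-0.1000, 0.1731, -0.0750)
S3 = (0.2177·cos240.0°, 0.2177·sin240.0°, 0.0260) = (-0.1089, -0.1886, 0.0260)
|S₂|²−|S₁|² = -0.0021;  |S₃|²−|S₁|² = 0.0004
[-0.6297 0.3462 -0.0724]·P = -0.0021;  [-0.6475 -0.3771 0.1297]·P = 0.0004
Cramer: x(z) = 0.0014+0.0382z;  y(z) = -0.0035+0.2784z
quadratic in z: (1.0790)z²+(0.0594)z+(-0.1554)=0, √Δ=0.8211 → z ∈ {-0.4080, 0.3530}; z = -0.4080 (taking z<0)
x = -0.0142, y = -0.1171

(-0.0142, -0.1171, -0.4080)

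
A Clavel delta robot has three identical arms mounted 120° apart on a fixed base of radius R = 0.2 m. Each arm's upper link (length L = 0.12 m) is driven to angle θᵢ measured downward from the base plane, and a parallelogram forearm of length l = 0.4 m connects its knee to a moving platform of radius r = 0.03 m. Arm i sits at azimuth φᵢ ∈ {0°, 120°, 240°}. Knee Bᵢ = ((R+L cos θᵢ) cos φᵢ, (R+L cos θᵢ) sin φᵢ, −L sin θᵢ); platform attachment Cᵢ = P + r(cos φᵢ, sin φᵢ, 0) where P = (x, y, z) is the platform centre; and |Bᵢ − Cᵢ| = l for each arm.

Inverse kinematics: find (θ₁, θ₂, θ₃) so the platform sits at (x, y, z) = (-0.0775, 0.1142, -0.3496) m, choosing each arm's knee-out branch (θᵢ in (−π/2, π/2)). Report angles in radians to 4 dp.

θ₁ = 1.1342, θ₂ = -0.1747, θ₃ = 1.0469

φ1=0.0° → target in arm frame (-0.0775, 0.1142)
  A cos θ + B sin θ = C:  0.2475·cos θ + -0.3496·sin θ = -0.2122
  θ1 = atan2(B,A) + arccos(C/0.4283) = 1.1342
arm 2 (φ=120.0°): x'=0.1377, y'=0.0100
  e−x'=0.0323;  (l²−L²−(e−x')²−y'²−z²)/2L = 0.0926
  γ=atan2(-0.3496,0.0323)=-1.4785;  ψ=arccos(0.2639)=1.3038;  θ2=γ+ψ≈-0.1747
rotate P by −φ3: (-0.0602, -0.1242, -0.3496)
  A=0.2302, B=-0.3496, C=(l²−L²−A²−y'²−z²)/(2L)=-0.1876
  θ3 = atan2(B,A) + arccos(C/0.4186) = 1.0469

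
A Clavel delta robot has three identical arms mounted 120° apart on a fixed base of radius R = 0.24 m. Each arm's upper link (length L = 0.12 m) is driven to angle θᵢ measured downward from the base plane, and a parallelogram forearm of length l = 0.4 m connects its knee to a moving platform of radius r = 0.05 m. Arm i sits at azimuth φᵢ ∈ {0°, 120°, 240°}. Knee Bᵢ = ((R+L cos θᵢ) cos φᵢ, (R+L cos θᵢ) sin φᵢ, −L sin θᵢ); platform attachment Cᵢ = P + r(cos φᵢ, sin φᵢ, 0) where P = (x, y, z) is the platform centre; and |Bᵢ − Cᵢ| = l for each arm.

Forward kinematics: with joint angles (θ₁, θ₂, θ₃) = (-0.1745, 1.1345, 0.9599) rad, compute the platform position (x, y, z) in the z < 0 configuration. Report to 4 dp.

arm 1 at φ=0.0°: e+L cos θ1 = 0.3082;  O1 = (0.3082, 0.0000, 0.0208)
φ2=120.0°: virtual centre (-0.1204, 0.2085, -0.1088), radius l
φ3=240.0°: virtual centre (-0.1294, -0.2242, -0.0983), radius l
|O₂|²−|O₁|² = -0.0256;  |O₃|²−|O₁|² = -0.0188
linear system: -0.8571x+0.4169y = -0.0256−-0.2592z; -0.8752x+-0.4483y = -0.0188−-0.2383z
det = 0.7491;  x = 0.0258+-0.2877z,  y = -0.0085+0.0302z
into |P−O₁|² = l²: 1.0837z² + 0.1203z + -0.0797 = 0;  Δ = 0.3602;  z = -0.3324 or 0.2214 → z<0 root = -0.3324
x = 0.1214, y = -0.0185

(0.1214, -0.0185, -0.3324)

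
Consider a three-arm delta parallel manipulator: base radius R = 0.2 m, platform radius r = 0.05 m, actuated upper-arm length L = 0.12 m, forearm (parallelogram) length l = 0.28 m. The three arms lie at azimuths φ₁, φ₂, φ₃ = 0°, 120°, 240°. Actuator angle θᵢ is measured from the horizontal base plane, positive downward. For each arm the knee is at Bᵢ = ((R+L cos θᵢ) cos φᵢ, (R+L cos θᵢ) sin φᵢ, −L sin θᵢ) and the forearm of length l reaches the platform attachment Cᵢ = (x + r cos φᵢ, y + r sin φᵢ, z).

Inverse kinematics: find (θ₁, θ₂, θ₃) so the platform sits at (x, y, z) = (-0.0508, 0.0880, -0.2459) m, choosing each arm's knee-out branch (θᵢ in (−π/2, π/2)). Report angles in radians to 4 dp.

θ₁ = 1.3090, θ₂ = 0.1745, θ₃ = 1.3090

φ1=0.0° → target in arm frame (-0.0508, 0.0880)
  A=0.2008, B=-0.2459, C=(l²−L²−A²−y'²−z²)/(2L)=-0.1855
  θ1 = atan2(B,A) + arccos(C/0.3175) = 1.3090
φ2=120.0° → target in arm frame (0.1016, 0.0000)
  A cos θ + B sin θ = C:  0.0484·cos θ + -0.2459·sin θ = 0.0050
  θ2 = atan2(B,A) + arccos(C/0.2506) = 0.1745
rotate P by −φ3: (-0.0508, -0.0880, -0.2459)
  A=0.2008, B=-0.2459, C=(l²−L²−A²−y'²−z²)/(2L)=-0.1856
  θ3 = atan2(B,A) + arccos(C/0.3175) = 1.3090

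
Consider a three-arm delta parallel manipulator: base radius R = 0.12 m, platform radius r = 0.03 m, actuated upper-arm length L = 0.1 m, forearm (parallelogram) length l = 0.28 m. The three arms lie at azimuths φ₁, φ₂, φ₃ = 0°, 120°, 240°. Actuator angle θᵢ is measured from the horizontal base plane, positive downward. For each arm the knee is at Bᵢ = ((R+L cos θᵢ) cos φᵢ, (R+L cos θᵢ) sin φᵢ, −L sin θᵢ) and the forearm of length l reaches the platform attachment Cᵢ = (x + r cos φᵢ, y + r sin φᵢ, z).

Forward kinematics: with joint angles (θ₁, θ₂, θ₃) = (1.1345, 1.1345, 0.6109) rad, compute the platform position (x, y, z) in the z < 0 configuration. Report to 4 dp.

arm 1 at φ=0.0°: (R−r)+L cos θ1 = 0.1323;  centre 1 = (0.1323, 0.0000, -0.0906)
centre 2 = (0.1323·cos120.0°, 0.1323·sin120.0°, -0.0906) = (-0.0661, 0.1145, -0.0906)
arm 3 at φ=240.0°: (R−r)+L cos θ3 = 0.1719;  centre 3 = (-0.0860, -0.1489, -0.0574)
eliminate P² terms by subtracting sphere 1 from 2 and 3
linear system: -0.3968x+0.2291y = 0.0000−0.0000z; -0.4364x+-0.2978y = 0.0071−0.0665z
Cramer: x(z) = -0.0075+0.0699z;  y(z) = -0.0130+0.1210z
sphere 1 gives Az²+Bz+C=0 with A=1.0195, B=0.1586, C=-0.0505;  B²−4AC=0.2310;  roots -0.3135, 0.1580;  negative root z = -0.3135
x = -0.0294, y = -0.0509

(-0.0294, -0.0509, -0.3135)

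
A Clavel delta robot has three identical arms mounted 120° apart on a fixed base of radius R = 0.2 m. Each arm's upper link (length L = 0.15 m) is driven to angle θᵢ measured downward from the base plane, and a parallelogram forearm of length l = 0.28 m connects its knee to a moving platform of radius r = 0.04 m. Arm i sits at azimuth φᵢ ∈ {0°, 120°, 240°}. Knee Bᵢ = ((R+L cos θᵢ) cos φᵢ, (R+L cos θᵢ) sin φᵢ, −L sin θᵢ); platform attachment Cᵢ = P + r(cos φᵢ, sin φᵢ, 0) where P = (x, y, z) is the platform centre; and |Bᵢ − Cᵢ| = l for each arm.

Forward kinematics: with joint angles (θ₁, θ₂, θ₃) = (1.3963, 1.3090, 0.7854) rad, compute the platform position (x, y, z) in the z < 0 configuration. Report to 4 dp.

centre 1 = (0.1860·cos0.0°, 0.1860·sin0.0°, -0.1477) = (0.1860, 0.0000, -0.1477)
centre 2 = (0.1988·cos120.0°, 0.1988·sin120.0°, -0.1449) = (-0.0994, 0.1722, -0.1449)
centre 3 = (0.2661·cos240.0°, 0.2661·sin240.0°, -0.1061) = (-0.1330, -0.2304, -0.1061)
subtract pairs → two planes through P
[-0.5709 0.3444 0.0057]·P = 0.0041;  [-0.6381 -0.4608 0.0833]·P = 0.0256
det = 0.4829;  x = -0.0222+0.0648z,  y = -0.0249+0.0910z
quadratic in z: (1.0125)z²+(0.2639)z+(-0.0126)=0, √Δ=0.3474 → z ∈ {-0.3019, 0.0412}; z = -0.3019 (taking z<0)
x = -0.0417, y = -0.0524

(-0.0417, -0.0524, -0.3019)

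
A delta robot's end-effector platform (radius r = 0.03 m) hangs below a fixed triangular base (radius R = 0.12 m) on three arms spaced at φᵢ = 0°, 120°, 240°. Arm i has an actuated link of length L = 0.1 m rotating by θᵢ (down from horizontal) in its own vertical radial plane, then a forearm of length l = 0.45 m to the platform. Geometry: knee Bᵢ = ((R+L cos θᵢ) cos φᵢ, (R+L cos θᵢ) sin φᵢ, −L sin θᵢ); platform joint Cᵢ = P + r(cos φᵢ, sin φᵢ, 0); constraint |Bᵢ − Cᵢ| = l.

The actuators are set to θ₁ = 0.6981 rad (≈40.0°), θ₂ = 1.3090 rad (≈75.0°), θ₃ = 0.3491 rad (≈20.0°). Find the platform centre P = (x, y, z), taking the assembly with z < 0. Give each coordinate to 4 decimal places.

arm 1 at φ=0.0°: ρ1 = 0.1666;  S1 = (0.1666, 0.0000, -0.0643)
S2 = (0.1159·cos120.0°, 0.1159·sin120.0°, -0.0966) = (-0.0579, 0.1004, -0.0966)
arm 3 at φ=240.0°: ρ3 = 0.1840;  S3 = (-0.0920, -0.1593, -0.0342)
subtract pairs → two planes through P
linear system: -0.4491x+0.2007y = -0.0091−-0.0646z; -0.5172x+-0.3186y = 0.0031−0.0601z
Cramer: x(z) = 0.0092-0.0345z;  y(z) = -0.0248+0.2448z
quadratic in z: (1.0611)z²+(0.1273)z+(-0.1730)=0, √Δ=0.8663 → z ∈ {-0.4682, 0.3482}; z = -0.4682 (taking z<0)
x = 0.0254, y = -0.1394

(0.0254, -0.1394, -0.4682)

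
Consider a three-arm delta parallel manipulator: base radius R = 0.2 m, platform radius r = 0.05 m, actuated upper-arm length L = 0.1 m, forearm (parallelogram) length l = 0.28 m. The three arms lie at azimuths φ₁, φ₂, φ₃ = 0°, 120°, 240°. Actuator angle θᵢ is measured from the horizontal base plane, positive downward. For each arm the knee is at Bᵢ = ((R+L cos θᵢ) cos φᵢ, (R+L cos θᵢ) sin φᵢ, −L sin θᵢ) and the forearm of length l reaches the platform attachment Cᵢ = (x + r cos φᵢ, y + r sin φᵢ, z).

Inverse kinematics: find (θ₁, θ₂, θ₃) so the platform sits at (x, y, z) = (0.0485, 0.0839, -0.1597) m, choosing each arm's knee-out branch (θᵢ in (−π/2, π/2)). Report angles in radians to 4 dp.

φ1=0.0° → target in arm frame (0.0485, 0.0839)
  A=0.1015, B=-0.1597, C=(l²−L²−A²−y'²−z²)/(2L)=0.1278
  √(A²+B²)=0.1892;  θ1 = -1.0046+0.8295 ≈ -0.1751
φ2=120.0° → target in arm frame (0.0484, -0.0840)
  e−x'=0.1016;  (l²−L²−(e−x')²−y'²−z²)/2L = 0.1276
  θ2 = atan2(B,A) + arccos(C/0.1893) = -0.1735
arm 3 (φ=240.0°): x'=-0.0969, y'=0.0001
  A=0.2469, B=-0.1597, C=(l²−L²−A²−y'²−z²)/(2L)=-0.0903
  γ=atan2(-0.1597,0.2469)=-0.5741;  ψ=arccos(-0.3072)=1.8831;  θ3=γ+ψ≈1.3090

θ₁ = -0.1751, θ₂ = -0.1735, θ₃ = 1.3090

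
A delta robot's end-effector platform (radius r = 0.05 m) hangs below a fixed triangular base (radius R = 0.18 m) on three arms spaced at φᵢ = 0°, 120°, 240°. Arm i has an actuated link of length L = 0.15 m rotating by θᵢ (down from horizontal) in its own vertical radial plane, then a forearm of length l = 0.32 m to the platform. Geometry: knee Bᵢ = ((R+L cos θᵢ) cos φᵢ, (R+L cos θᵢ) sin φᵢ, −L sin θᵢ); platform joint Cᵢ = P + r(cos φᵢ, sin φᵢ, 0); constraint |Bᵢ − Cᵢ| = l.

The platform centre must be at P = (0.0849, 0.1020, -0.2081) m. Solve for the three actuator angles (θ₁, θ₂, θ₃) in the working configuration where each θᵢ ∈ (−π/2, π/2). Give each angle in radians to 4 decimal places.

φ1=0.0° → target in arm frame (0.0849, 0.1020)
  A=0.0451, B=-0.2081, C=(l²−L²−A²−y'²−z²)/(2L)=0.0805
  γ=atan2(-0.2081,0.0451)=-1.3574;  ψ=arccos(0.3782)=1.1830;  θ1=γ+ψ≈-0.1744
rotate P by −φ2: (0.0459, -0.1245, -0.2081)
  A=0.0841, B=-0.2081, C=(l²−L²−A²−y'²−z²)/(2L)=0.0467
  γ=atan2(-0.2081,0.0841)=-1.1867;  ψ=arccos(0.2081)=1.3612;  θ2=γ+ψ≈0.1745
rotate P by −φ3: (-0.1308, 0.0225, -0.2081)
  A=0.2608, B=-0.2081, C=(l²−L²−A²−y'²−z²)/(2L)=-0.1064
  γ=atan2(-0.2081,0.2608)=-0.6735;  ψ=arccos(-0.3189)=1.8954;  θ3=γ+ψ≈1.2219

θ₁ = -0.1744, θ₂ = 0.1745, θ₃ = 1.2219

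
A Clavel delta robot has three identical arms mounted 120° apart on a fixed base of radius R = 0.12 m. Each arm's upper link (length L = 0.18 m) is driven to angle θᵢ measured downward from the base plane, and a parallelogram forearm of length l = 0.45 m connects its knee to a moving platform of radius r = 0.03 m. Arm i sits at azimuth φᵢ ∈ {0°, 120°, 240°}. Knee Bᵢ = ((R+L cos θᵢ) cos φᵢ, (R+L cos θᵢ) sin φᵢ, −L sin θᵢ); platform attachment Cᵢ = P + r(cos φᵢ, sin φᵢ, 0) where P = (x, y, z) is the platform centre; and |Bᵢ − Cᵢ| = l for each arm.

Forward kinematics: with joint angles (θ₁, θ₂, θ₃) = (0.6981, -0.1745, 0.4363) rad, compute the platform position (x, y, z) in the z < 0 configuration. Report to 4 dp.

arm 1 at φ=0.0°: (R−r)+L cos θ1 = 0.2279;  O1 = (0.2279, 0.0000, -0.1157)
arm 2 at φ=120.0°: (R−r)+L cos θ2 = 0.2673;  O2 = (-0.1336, 0.2315, 0.0313)
φ3=240.0°: virtual centre (-0.1266, -0.2192, -0.0761), radius l
subtract pairs → two planes through P
[-0.7230 0.4629 0.2939]·P = 0.0071;  [-0.7089 -0.4384 0.0793]·P = 0.0045
Cramer: x(z) = -0.0081+0.2566z;  y(z) = 0.0027-0.2341z
into |P−O₁|² = l²: 1.1206z² + 0.1090z + -0.1334 = 0;  Δ = 0.6100;  z = -0.3971 or 0.2998 → z<0 root = -0.3971
x = -0.1100, y = 0.0957

(-0.1100, 0.0957, -0.3971)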